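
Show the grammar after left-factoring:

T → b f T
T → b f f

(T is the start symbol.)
Left-factoring transforms A → αβ₁ | αβ₂ into A → αA' and A' → β₁ | β₂
(α is the longest common prefix among the alternatives). Repeat until
no nonterminal has two alternatives with a common prefix.

Round 1: T has alternatives sharing prefix 'b f'. Introduce T': T → b f T'
  Add: T' → T
  Add: T' → f

No remaining common prefixes — done.

Resulting grammar:
T → b f T'
T' → T
T' → f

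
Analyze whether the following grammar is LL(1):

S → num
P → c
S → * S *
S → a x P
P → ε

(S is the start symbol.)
Yes, the grammar is LL(1).

A grammar is LL(1) if for each non-terminal N with multiple productions, the predict sets of those productions are pairwise disjoint, where PREDICT(N → α) = (FIRST(α) \ {ε}) ∪ (FOLLOW(N) if α ⇒* ε).

Relevant sets:
  FOLLOW(P) = { $, '*' }

For S:
  PREDICT(S → num) = { 'num' }
  PREDICT(S → '*' S '*') = { '*' }
  PREDICT(S → a x P) = { 'a' }
For P:
  PREDICT(P → c) = { 'c' }
  PREDICT(P → ε) = { $, '*' }

All predict sets are disjoint. The grammar IS LL(1).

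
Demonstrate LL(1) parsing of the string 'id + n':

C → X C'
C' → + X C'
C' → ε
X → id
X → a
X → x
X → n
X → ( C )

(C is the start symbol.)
LL(1) parsing maintains a stack (initially the start symbol over $) and the input. At each step: if the stack top is a terminal, match it against the current input token; if it is a non-terminal N, replace it with the RHS of M[N, lookahead] (the unique production whose predict set contains the lookahead).

Stack is shown with the top on the left.

Stack     Input     Action
--------------------------
C $       id + n $  output C → X C'
X C' $    id + n $  output X → id
id C' $   id + n $  match 'id'
C' $      + n $     output C' → + X C'
+ X C' $  + n $     match '+'
X C' $    n $       output X → n
n C' $    n $       match 'n'
C' $      $         output C' → ε
$         $         accept

The string is accepted.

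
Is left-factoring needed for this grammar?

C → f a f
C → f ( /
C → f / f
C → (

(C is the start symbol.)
Left-factoring is needed when two productions for the same non-terminal
share a common prefix on the right-hand side.

Productions for C:
  C → f a f
  C → f ( /
  C → f / f
  C → (

Found common prefix 'f' in productions for C

Answer: Yes, C has productions with common prefix 'f'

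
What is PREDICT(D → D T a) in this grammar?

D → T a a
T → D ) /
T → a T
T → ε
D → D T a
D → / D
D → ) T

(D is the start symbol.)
PREDICT(D → D T a) = (FIRST(RHS) \ {ε}) ∪ (FOLLOW(D) if ε ∈ FIRST(RHS), i.e. RHS ⇒* ε)
FIRST(D) = { ')', '/', 'a' }
FIRST(D T a) = { ')', '/', 'a' }
ε ∉ FIRST(D T a), so FOLLOW(D) is not added.
PREDICT(D → D T a) = { ')', '/', 'a' }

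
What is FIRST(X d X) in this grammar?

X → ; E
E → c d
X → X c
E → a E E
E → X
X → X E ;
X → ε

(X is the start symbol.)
FIRST sets of the non-terminals involved (from the grammar, by fixed-point iteration):
  FIRST(X) = { ';', 'a', 'c', ε }

To compute FIRST(X d X), process the symbols left to right:
Symbol X is a non-terminal. Add FIRST(X) \ {ε} = { ';', 'a', 'c' }
X is nullable (ε ∈ FIRST(X)), continue to the next symbol.
Symbol d is a terminal. Add 'd' and stop.
FIRST(X d X) = { ';', 'a', 'c', 'd' }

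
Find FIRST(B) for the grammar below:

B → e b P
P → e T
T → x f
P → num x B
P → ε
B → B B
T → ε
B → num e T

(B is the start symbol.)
{ 'e', 'num' }

To compute FIRST(B), examine every production with B on the left-hand side, reading each right-hand side left to right until a non-nullable symbol is reached.

From B → e b P:
  - e is a terminal: add 'e' and stop
From B → B B:
  - B is the symbol being defined: contributes nothing new
    B is not nullable, so stop
From B → num e T:
  - num is a terminal: add 'num' and stop

Collecting: FIRST(B) = { 'e', 'num' }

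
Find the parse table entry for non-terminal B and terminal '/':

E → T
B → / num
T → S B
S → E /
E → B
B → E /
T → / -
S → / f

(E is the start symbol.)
B → / num, B → E /

To find M[B, '/'], we find productions for B where '/' is in the predict set (PREDICT(N → α) = (FIRST(α) \ {ε}) ∪ (FOLLOW(N) if α ⇒* ε)).

Relevant sets:
  FIRST(E) = { '/' }

B → / num: PREDICT = { '/' }
  '/' is in predict set, so this production goes in M[B, '/']
B → E /: PREDICT = { '/' }
  '/' is in predict set, so this production goes in M[B, '/']

M[B, '/'] = B → / num, B → E /  (a multiply-defined cell — the grammar is not LL(1))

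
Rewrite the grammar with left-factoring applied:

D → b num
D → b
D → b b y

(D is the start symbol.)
Left-factoring transforms A → αβ₁ | αβ₂ into A → αA' and A' → β₁ | β₂
(α is the longest common prefix among the alternatives). Repeat until
no nonterminal has two alternatives with a common prefix.

Round 1: D has alternatives sharing prefix 'b'. Introduce D': D → b D'
  Add: D' → num
  Add: D' → ε
  Add: D' → b y

No remaining common prefixes — done.

Resulting grammar:
D → b D'
D' → num
D' → ε
D' → b y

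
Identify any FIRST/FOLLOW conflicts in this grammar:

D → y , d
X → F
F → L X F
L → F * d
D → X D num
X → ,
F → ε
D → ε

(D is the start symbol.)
Nullable non-terminals: D, F, X.
FIRST sets used below: FIRST(X) = { '*', ',', ε }, FIRST(D) = { '*', ',', 'num', 'y', ε }, FIRST(L) = { '*' }, FIRST(F) = { '*', ε }

D: nullable alternative(s) D → ε; FOLLOW(D) = { $, 'num' }
  D → y , d: FIRST \ {ε} = { 'y' } — disjoint from FOLLOW(D)
  D → X D num: FIRST \ {ε} = { '*', ',', 'num', 'y' } — overlaps FOLLOW(D) on { 'num' }: CONFLICT
  D → ε: FIRST \ {ε} = { } — this is the only nullable alternative, skip

F: nullable alternative(s) F → ε; FOLLOW(F) = { '*', ',', 'num', 'y' }
  F → L X F: FIRST \ {ε} = { '*' } — overlaps FOLLOW(F) on { '*' }: CONFLICT
  F → ε: FIRST \ {ε} = { } — this is the only nullable alternative, skip

X: nullable alternative(s) X → F; FOLLOW(X) = { '*', ',', 'num', 'y' }
  X → F: FIRST \ {ε} = { '*' } — this is the only nullable alternative, skip
  X → ,: FIRST \ {ε} = { ',' } — overlaps FOLLOW(X) on { ',' }: CONFLICT

L has no nullable alternative, so no FIRST/FOLLOW check is needed there.

So the grammar has 3 FIRST/FOLLOW conflicts (marked CONFLICT above).

Answer: Yes. D → X D num with FOLLOW(D) on { 'num' }; X → ',' with FOLLOW(X) on { ',' }; F → L X F with FOLLOW(F) on { '*' }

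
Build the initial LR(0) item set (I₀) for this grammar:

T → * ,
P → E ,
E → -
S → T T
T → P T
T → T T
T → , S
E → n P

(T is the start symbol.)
{ [E → . -], [E → . n P], [P → . E ,], [T → . * ,], [T → . , S], [T → . P T], [T → . T T], [T' → . T] }

First, augment the grammar with T' → T
I₀ = CLOSURE({ [T' → . T] }):
  [T' → . T] has the dot before T: add [T → . * ,], [T → . P T], [T → . T T], [T → . , S]
  [T → . P T] has the dot before P: add [P → . E ,]
  [P → . E ,] has the dot before E: add [E → . -], [E → . n P]
No further items can be added.

I₀ = { [E → . -], [E → . n P], [P → . E ,], [T → . * ,], [T → . , S], [T → . P T], [T → . T T], [T' → . T] }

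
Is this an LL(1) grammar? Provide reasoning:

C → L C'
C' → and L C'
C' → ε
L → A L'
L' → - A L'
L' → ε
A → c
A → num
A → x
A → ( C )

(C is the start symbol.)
Relevant sets:
  FOLLOW(C') = { $, ')' }
  FOLLOW(L') = { $, ')', 'and' }

For C':
  PREDICT(C' → and L C') = { 'and' }
  PREDICT(C' → ε) = { $, ')' }
For L':
  PREDICT(L' → '-' A L') = { '-' }
  PREDICT(L' → ε) = { $, ')', 'and' }
For A:
  PREDICT(A → c) = { 'c' }
  PREDICT(A → num) = { 'num' }
  PREDICT(A → x) = { 'x' }
  PREDICT(A → '(' C ')') = { '(' }
C, L have a single production, so nothing to check there.

All predict sets are disjoint. The grammar IS LL(1).

Answer: Yes, the grammar is LL(1).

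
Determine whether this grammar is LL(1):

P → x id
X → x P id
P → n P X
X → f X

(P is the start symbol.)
Yes, the grammar is LL(1).

A grammar is LL(1) if for each non-terminal N with multiple productions, the predict sets of those productions are pairwise disjoint, where PREDICT(N → α) = (FIRST(α) \ {ε}) ∪ (FOLLOW(N) if α ⇒* ε).

For P:
  PREDICT(P → x id) = { 'x' }
  PREDICT(P → n P X) = { 'n' }
For X:
  PREDICT(X → x P id) = { 'x' }
  PREDICT(X → f X) = { 'f' }

All predict sets are disjoint. The grammar IS LL(1).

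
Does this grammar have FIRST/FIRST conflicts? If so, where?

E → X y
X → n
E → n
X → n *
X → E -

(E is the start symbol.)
Yes. E → X y / E → n on { 'n' }; X → n / X → n '*' on { 'n' }; X → n / X → E '-' on { 'n' }; X → n '*' / X → E '-' on { 'n' }

FIRST sets of the non-terminals at (or reachable through a nullable prefix from) the front of some alternative:
  FIRST(X) = { 'n' }
  FIRST(E) = { 'n' }

Productions for E:
  E → X y: FIRST = { 'n' }
  E → n: FIRST = { 'n' }
Productions for X:
  X → n: FIRST = { 'n' }
  X → n *: FIRST = { 'n' }
  X → E -: FIRST = { 'n' }

Conflict for E: E → X y and E → n
  Overlap: { 'n' }
Conflict for X: X → n and X → n *
  Overlap: { 'n' }
Conflict for X: X → n and X → E -
  Overlap: { 'n' }
Conflict for X: X → n * and X → E -
  Overlap: { 'n' }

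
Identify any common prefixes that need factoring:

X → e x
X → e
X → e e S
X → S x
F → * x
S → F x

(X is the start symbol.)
Left-factoring is needed when two productions for the same non-terminal
share a common prefix on the right-hand side.

Productions for X:
  X → e x
  X → e
  X → e e S
  X → S x

Found common prefix 'e' in productions for X

Answer: Yes, X has productions with common prefix 'e'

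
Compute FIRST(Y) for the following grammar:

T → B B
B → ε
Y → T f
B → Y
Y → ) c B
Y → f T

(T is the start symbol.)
{ ')', 'f' }

To compute FIRST(Y), examine every production with Y on the left-hand side, reading each right-hand side left to right until a non-nullable symbol is reached.

FIRST sets of the other non-terminals involved (by the same procedure, iterated to a fixed point):
  FIRST(T) = { ')', 'f', ε }

From Y → T f:
  - T is a non-terminal: add FIRST(T) \ {ε} = { ')', 'f' }
    T is nullable, so continue to the next symbol
  - f is a terminal: add 'f' and stop
From Y → ) c B:
  - ')' is a terminal: add ')' and stop
From Y → f T:
  - f is a terminal: add 'f' and stop

Collecting: FIRST(Y) = { ')', 'f' }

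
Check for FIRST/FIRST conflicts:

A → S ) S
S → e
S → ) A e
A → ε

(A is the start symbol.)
A FIRST/FIRST conflict occurs when two productions N → α and N → β for the same non-terminal have FIRST(α) ∩ FIRST(β) ≠ ∅ (with ε ∈ FIRST of a nullable right-hand side, so two nullable alternatives also conflict).

FIRST sets of the non-terminals at (or reachable through a nullable prefix from) the front of some alternative:
  FIRST(S) = { ')', 'e' }

Productions for A:
  A → S ) S: FIRST = { ')', 'e' }
  A → ε: FIRST = { ε }
Productions for S:
  S → e: FIRST = { 'e' }
  S → ) A e: FIRST = { ')' }

All alternatives of each non-terminal have pairwise disjoint FIRST sets.

Answer: No FIRST/FIRST conflicts.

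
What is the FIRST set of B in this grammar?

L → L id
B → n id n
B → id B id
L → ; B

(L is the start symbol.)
{ 'id', 'n' }

From B → n id n:
  - n is a terminal: add 'n' and stop
From B → id B id:
  - id is a terminal: add 'id' and stop

Collecting: FIRST(B) = { 'id', 'n' }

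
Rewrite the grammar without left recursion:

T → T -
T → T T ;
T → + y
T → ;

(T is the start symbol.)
T → + y T'
T → ; T'
T' → - T'
T' → T ; T'
T' → ε

T is directly left-recursive. The standard transformation for
  A → A α₁ | ... | A α_m | β₁ | ... | β_n
is
  A  → β₁ A' | ... | β_n A'
  A' → α₁ A' | ... | α_m A' | ε

T → + y becomes T → + y T'
T → ; becomes T → ; T'
T → T - becomes T' → - T'
T → T T ; becomes T' → T ; T'
Add T' → ε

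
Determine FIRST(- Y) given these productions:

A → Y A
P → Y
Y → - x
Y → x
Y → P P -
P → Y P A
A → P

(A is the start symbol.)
{ '-' }

To compute FIRST(- Y), process the symbols left to right:
Symbol - is a terminal. Add '-' and stop.
FIRST(- Y) = { '-' }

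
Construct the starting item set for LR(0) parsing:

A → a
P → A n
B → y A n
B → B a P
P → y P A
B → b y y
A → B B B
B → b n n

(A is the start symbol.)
First, augment the grammar with A' → A
I₀ = CLOSURE({ [A' → . A] }):
  [A' → . A] has the dot before A: add [A → . a], [A → . B B B]
  [A → . B B B] has the dot before B: add [B → . y A n], [B → . B a P], [B → . b y y], [B → . b n n]
No further items can be added.

I₀ = { [A → . B B B], [A → . a], [A' → . A], [B → . B a P], [B → . b n n], [B → . b y y], [B → . y A n] }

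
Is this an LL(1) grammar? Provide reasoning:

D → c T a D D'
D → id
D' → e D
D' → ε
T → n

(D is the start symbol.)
A grammar is LL(1) if for each non-terminal N with multiple productions, the predict sets of those productions are pairwise disjoint, where PREDICT(N → α) = (FIRST(α) \ {ε}) ∪ (FOLLOW(N) if α ⇒* ε).

Relevant sets:
  FOLLOW(D') = { $, 'e' }

For D:
  PREDICT(D → c T a D D') = { 'c' }
  PREDICT(D → id) = { 'id' }
For D':
  PREDICT(D' → e D) = { 'e' }
  PREDICT(D' → ε) = { $, 'e' }
T has a single production, so nothing to check there.

Conflict found: Predict set conflict for D': { 'e' }
The grammar is NOT LL(1).

Answer: No. Predict set conflict for D': { 'e' }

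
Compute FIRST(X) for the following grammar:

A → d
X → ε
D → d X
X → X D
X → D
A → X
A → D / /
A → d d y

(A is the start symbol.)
To compute FIRST(X), examine every production with X on the left-hand side, reading each right-hand side left to right until a non-nullable symbol is reached.

FIRST sets of the other non-terminals involved (by the same procedure, iterated to a fixed point):
  FIRST(D) = { 'd' }

From X → ε:
  - ε-production, so ε ∈ FIRST(X)
From X → X D:
  - X is the symbol being defined: contributes nothing new
    X is nullable, so continue to the next symbol
  - D is a non-terminal: add FIRST(D) \ {ε} = { 'd' }
    D is not nullable, so stop
From X → D:
  - D is a non-terminal: add FIRST(D) \ {ε} = { 'd' }
    D is not nullable, so stop

Collecting: FIRST(X) = { 'd', ε }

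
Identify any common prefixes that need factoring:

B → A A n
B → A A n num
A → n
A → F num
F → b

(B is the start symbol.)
Left-factoring is needed when two productions for the same non-terminal
share a common prefix on the right-hand side.

Productions for B:
  B → A A n
  B → A A n num
Productions for A:
  A → n
  A → F num

Found common prefix 'A A n' in productions for B

Answer: Yes, B has productions with common prefix 'A A n'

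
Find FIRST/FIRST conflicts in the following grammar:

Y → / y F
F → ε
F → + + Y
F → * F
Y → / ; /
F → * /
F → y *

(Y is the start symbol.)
Productions for Y:
  Y → / y F: FIRST = { '/' }
  Y → / ; /: FIRST = { '/' }
Productions for F:
  F → ε: FIRST = { ε }
  F → + + Y: FIRST = { '+' }
  F → * F: FIRST = { '*' }
  F → * /: FIRST = { '*' }
  F → y *: FIRST = { 'y' }

Conflict for Y: Y → / y F and Y → / ; /
  Overlap: { '/' }
Conflict for F: F → * F and F → * /
  Overlap: { '*' }

Answer: Yes. Y → '/' y F / Y → '/' ';' '/' on { '/' }; F → '*' F / F → '*' '/' on { '*' }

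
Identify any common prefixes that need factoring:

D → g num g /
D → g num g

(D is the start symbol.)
Left-factoring is needed when two productions for the same non-terminal
share a common prefix on the right-hand side.

Productions for D:
  D → g num g /
  D → g num g

Found common prefix 'g num g' in productions for D

Answer: Yes, D has productions with common prefix 'g num g'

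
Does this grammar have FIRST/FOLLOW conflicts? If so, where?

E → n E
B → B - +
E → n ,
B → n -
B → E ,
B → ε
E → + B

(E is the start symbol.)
A FIRST/FOLLOW conflict occurs when a non-terminal N has a nullable alternative N → β (β ⇒* ε) and another alternative N → α with FIRST(α) ∩ FOLLOW(N) ≠ ∅: on such a lookahead the parser cannot decide between expanding α and letting N vanish via β.

Nullable non-terminals: B.
FIRST sets used below: FIRST(B) = { '+', '-', 'n', ε }, FIRST(E) = { '+', 'n' }

B: nullable alternative(s) B → ε; FOLLOW(B) = { $, ',', '-' }
  B → B - +: FIRST \ {ε} = { '+', '-', 'n' } — overlaps FOLLOW(B) on { '-' }: CONFLICT
  B → n -: FIRST \ {ε} = { 'n' } — disjoint from FOLLOW(B)
  B → E ,: FIRST \ {ε} = { '+', 'n' } — disjoint from FOLLOW(B)
  B → ε: FIRST \ {ε} = { } — this is the only nullable alternative, skip

E has no nullable alternative, so no FIRST/FOLLOW check is needed there.

So the grammar has 1 FIRST/FOLLOW conflict (marked CONFLICT above).

Answer: Yes. B → B '-' '+' with FOLLOW(B) on { '-' }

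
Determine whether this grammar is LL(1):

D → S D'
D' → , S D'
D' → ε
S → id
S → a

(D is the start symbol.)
Yes, the grammar is LL(1).

A grammar is LL(1) if for each non-terminal N with multiple productions, the predict sets of those productions are pairwise disjoint, where PREDICT(N → α) = (FIRST(α) \ {ε}) ∪ (FOLLOW(N) if α ⇒* ε).

Relevant sets:
  FOLLOW(D') = { $ }

For D':
  PREDICT(D' → ',' S D') = { ',' }
  PREDICT(D' → ε) = { $ }
For S:
  PREDICT(S → id) = { 'id' }
  PREDICT(S → a) = { 'a' }
D has a single production, so nothing to check there.

All predict sets are disjoint. The grammar IS LL(1).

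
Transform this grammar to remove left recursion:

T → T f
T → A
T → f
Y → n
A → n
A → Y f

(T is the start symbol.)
T → A T'
T → f T'
T' → f T'
T' → ε
Y → n
A → n
A → Y f

T is directly left-recursive. The standard transformation for
  A → A α₁ | ... | A α_m | β₁ | ... | β_n
is
  A  → β₁ A' | ... | β_n A'
  A' → α₁ A' | ... | α_m A' | ε

T → A becomes T → A T'
T → f becomes T → f T'
T → T f becomes T' → f T'
Add T' → ε

Productions for other non-terminals are unchanged:
  Y → n
  A → n
  A → Y f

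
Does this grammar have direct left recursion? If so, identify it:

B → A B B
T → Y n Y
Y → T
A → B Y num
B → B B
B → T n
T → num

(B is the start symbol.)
Direct left recursion occurs when N → N α for some non-terminal N (the right-hand side begins with the left-hand side itself).

B → A B B: starts with A
T → Y n Y: starts with Y
Y → T: starts with T
A → B Y num: starts with B
B → B B: LEFT RECURSIVE (starts with B)
B → T n: starts with T
T → num: starts with num

The grammar has direct left recursion on: B.

Answer: Yes, B is left-recursive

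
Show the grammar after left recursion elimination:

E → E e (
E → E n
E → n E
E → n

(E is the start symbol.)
E → n E E'
E → n E'
E' → e ( E'
E' → n E'
E' → ε

E is directly left-recursive. The standard transformation for
  A → A α₁ | ... | A α_m | β₁ | ... | β_n
is
  A  → β₁ A' | ... | β_n A'
  A' → α₁ A' | ... | α_m A' | ε

E → n E becomes E → n E E'
E → n becomes E → n E'
E → E e ( becomes E' → e ( E'
E → E n becomes E' → n E'
Add E' → ε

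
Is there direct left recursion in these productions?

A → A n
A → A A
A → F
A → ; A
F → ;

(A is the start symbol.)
Direct left recursion occurs when N → N α for some non-terminal N (the right-hand side begins with the left-hand side itself).

A → A n: LEFT RECURSIVE (starts with A)
A → A A: LEFT RECURSIVE (starts with A)
A → F: starts with F
A → ; A: starts with ';'
F → ;: starts with ';'

The grammar has direct left recursion on: A.

Answer: Yes, A is left-recursive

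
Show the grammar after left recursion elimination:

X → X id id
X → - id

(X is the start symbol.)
X → - id X'
X' → id id X'
X' → ε

X is directly left-recursive. The standard transformation for
  A → A α₁ | ... | A α_m | β₁ | ... | β_n
is
  A  → β₁ A' | ... | β_n A'
  A' → α₁ A' | ... | α_m A' | ε

X → - id becomes X → - id X'
X → X id id becomes X' → id id X'
Add X' → ε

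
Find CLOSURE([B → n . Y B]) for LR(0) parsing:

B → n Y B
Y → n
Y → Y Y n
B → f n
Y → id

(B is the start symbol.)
{ [B → n . Y B], [Y → . Y Y n], [Y → . id], [Y → . n] }

To compute CLOSURE, for each item [A → α.Bβ] where B is a non-terminal, add [B → .γ] for all productions B → γ; repeat for the newly added items until nothing changes.

Start with: [B → n . Y B]
  [B → n . Y B] has the dot before Y: add [Y → . n], [Y → . Y Y n], [Y → . id]
No further items can be added.

CLOSURE = { [B → n . Y B], [Y → . Y Y n], [Y → . id], [Y → . n] }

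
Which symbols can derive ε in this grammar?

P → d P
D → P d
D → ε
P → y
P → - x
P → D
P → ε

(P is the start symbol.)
ε-productions: D → ε, P → ε
So D, P are immediately nullable.
Every non-terminal is now nullable.
Nullable = { 'D', 'P' }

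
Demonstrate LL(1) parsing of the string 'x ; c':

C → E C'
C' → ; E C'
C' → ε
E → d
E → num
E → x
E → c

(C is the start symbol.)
LL(1) parsing maintains a stack (initially the start symbol over $) and the input. At each step: if the stack top is a terminal, match it against the current input token; if it is a non-terminal N, replace it with the RHS of M[N, lookahead] (the unique production whose predict set contains the lookahead).

Stack is shown with the top on the left.

Stack     Input    Action
-------------------------
C $       x ; c $  output C → E C'
E C' $    x ; c $  output E → x
x C' $    x ; c $  match 'x'
C' $      ; c $    output C' → ; E C'
; E C' $  ; c $    match ';'
E C' $    c $      output E → c
c C' $    c $      match 'c'
C' $      $        output C' → ε
$         $        accept

The string is accepted.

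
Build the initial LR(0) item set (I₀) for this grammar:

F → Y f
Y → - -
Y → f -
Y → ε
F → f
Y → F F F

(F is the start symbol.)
{ [F → . Y f], [F → . f], [F' → . F], [Y → . - -], [Y → . F F F], [Y → . f -], [Y → .] }

First, augment the grammar with F' → F
I₀ = CLOSURE({ [F' → . F] }):
  [F' → . F] has the dot before F: add [F → . Y f], [F → . f]
  [F → . Y f] has the dot before Y: add [Y → . - -], [Y → . f -], [Y → .], [Y → . F F F]
No further items can be added.

I₀ = { [F → . Y f], [F → . f], [F' → . F], [Y → . - -], [Y → . F F F], [Y → . f -], [Y → .] }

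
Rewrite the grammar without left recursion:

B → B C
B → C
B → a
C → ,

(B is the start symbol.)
B → C B'
B → a B'
B' → C B'
B' → ε
C → ,

B is directly left-recursive. The standard transformation for
  A → A α₁ | ... | A α_m | β₁ | ... | β_n
is
  A  → β₁ A' | ... | β_n A'
  A' → α₁ A' | ... | α_m A' | ε

B → C becomes B → C B'
B → a becomes B → a B'
B → B C becomes B' → C B'
Add B' → ε

Productions for other non-terminals are unchanged:
  C → ,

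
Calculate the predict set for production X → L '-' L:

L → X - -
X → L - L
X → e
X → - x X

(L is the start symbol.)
PREDICT(X → L '-' L) = (FIRST(RHS) \ {ε}) ∪ (FOLLOW(X) if ε ∈ FIRST(RHS), i.e. RHS ⇒* ε)
FIRST(L) = { '-', 'e' }
FIRST(L '-' L) = { '-', 'e' }
ε ∉ FIRST(L '-' L), so FOLLOW(X) is not added.
PREDICT(X → L '-' L) = { '-', 'e' }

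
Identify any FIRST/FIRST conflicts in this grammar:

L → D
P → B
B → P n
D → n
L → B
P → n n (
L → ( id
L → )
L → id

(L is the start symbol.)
Yes. L → D / L → B on { 'n' }; P → B / P → n n '(' on { 'n' }

A FIRST/FIRST conflict occurs when two productions N → α and N → β for the same non-terminal have FIRST(α) ∩ FIRST(β) ≠ ∅ (with ε ∈ FIRST of a nullable right-hand side, so two nullable alternatives also conflict).

FIRST sets of the non-terminals at (or reachable through a nullable prefix from) the front of some alternative:
  FIRST(D) = { 'n' }
  FIRST(B) = { 'n' }

Productions for L:
  L → D: FIRST = { 'n' }
  L → B: FIRST = { 'n' }
  L → ( id: FIRST = { '(' }
  L → ): FIRST = { ')' }
  L → id: FIRST = { 'id' }
Productions for P:
  P → B: FIRST = { 'n' }
  P → n n (: FIRST = { 'n' }
B, D have only one production, so no FIRST/FIRST conflict is possible there.

Conflict for L: L → D and L → B
  Overlap: { 'n' }
Conflict for P: P → B and P → n n (
  Overlap: { 'n' }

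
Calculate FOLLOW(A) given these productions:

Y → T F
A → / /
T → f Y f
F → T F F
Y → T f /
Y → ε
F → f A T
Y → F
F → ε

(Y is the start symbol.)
To compute FOLLOW(A), find every occurrence of A on a right-hand side N → α A β: add FIRST(β) \ {ε}, and if β is empty or nullable also add FOLLOW(N). Iterate to a fixed point.

In F → f A T: A is followed by T, add FIRST(T) \ {ε} = { 'f' }

Taking the union: FOLLOW(A) = { 'f' }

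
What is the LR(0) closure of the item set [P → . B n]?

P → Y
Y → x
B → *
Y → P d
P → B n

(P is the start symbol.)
Start with: [P → . B n]
  [P → . B n] has the dot before B: add [B → . *]
No further items can be added.

CLOSURE = { [B → . *], [P → . B n] }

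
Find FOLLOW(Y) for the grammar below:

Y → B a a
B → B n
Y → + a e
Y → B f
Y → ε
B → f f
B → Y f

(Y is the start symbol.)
To compute FOLLOW(Y), find every occurrence of Y on a right-hand side N → α Y β: add FIRST(β) \ {ε}, and if β is empty or nullable also add FOLLOW(N). Iterate to a fixed point.

Y is the start symbol, so $ ∈ FOLLOW(Y).
In B → Y f: Y is followed by f, add FIRST(f) \ {ε} = { 'f' }

Taking the union: FOLLOW(Y) = { $, 'f' }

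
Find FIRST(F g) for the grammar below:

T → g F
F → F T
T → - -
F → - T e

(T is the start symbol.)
FIRST sets of the non-terminals involved (from the grammar, by fixed-point iteration):
  FIRST(F) = { '-' }

To compute FIRST(F g), process the symbols left to right:
Symbol F is a non-terminal. Add FIRST(F) \ {ε} = { '-' }
F is not nullable (ε ∉ FIRST(F)), so stop here.
FIRST(F g) = { '-' }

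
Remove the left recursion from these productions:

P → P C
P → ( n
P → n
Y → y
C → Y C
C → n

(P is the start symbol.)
P → ( n P'
P → n P'
P' → C P'
P' → ε
Y → y
C → Y C
C → n

P is directly left-recursive. The standard transformation for
  A → A α₁ | ... | A α_m | β₁ | ... | β_n
is
  A  → β₁ A' | ... | β_n A'
  A' → α₁ A' | ... | α_m A' | ε

P → ( n becomes P → ( n P'
P → n becomes P → n P'
P → P C becomes P' → C P'
Add P' → ε

Productions for other non-terminals are unchanged:
  Y → y
  C → Y C
  C → n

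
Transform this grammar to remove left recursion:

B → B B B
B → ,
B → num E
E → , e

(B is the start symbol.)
B → , B'
B → num E B'
B' → B B B'
B' → ε
E → , e

B is directly left-recursive. The standard transformation for
  A → A α₁ | ... | A α_m | β₁ | ... | β_n
is
  A  → β₁ A' | ... | β_n A'
  A' → α₁ A' | ... | α_m A' | ε

B → , becomes B → , B'
B → num E becomes B → num E B'
B → B B B becomes B' → B B B'
Add B' → ε

Productions for other non-terminals are unchanged:
  E → , e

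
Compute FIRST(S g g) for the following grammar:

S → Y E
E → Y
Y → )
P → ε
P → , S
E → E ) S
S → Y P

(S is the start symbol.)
FIRST sets of the non-terminals involved (from the grammar, by fixed-point iteration):
  FIRST(S) = { ')' }

To compute FIRST(S g g), process the symbols left to right:
Symbol S is a non-terminal. Add FIRST(S) \ {ε} = { ')' }
S is not nullable (ε ∉ FIRST(S)), so stop here.
FIRST(S g g) = { ')' }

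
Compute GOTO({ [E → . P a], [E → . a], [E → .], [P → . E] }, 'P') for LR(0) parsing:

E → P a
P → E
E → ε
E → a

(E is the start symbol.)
{ [E → P . a] }

GOTO(I, 'P') = CLOSURE({ [A → αX.β] : [A → α.Xβ] ∈ I, X = 'P' })

Items with dot before 'P', with the dot advanced:
  [E → . P a] → [E → P . a]
Closure adds nothing (no advanced item has the dot before a non-terminal).

GOTO = { [E → P . a] }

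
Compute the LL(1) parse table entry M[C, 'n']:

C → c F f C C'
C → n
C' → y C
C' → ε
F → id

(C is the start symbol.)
C → n

To find M[C, 'n'], we find productions for C where 'n' is in the predict set (PREDICT(N → α) = (FIRST(α) \ {ε}) ∪ (FOLLOW(N) if α ⇒* ε)).

C → c F f C C': PREDICT = { 'c' }
C → n: PREDICT = { 'n' }
  'n' is in predict set, so this production goes in M[C, 'n']

M[C, 'n'] = C → n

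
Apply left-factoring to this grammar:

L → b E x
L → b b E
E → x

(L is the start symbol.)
Left-factoring transforms A → αβ₁ | αβ₂ into A → αA' and A' → β₁ | β₂
(α is the longest common prefix among the alternatives). Repeat until
no nonterminal has two alternatives with a common prefix.

Round 1: L has alternatives sharing prefix 'b'. Introduce L': L → b L'
  Add: L' → E x
  Add: L' → b E

No remaining common prefixes — done.

Resulting grammar:
L → b L'
L' → E x
L' → b E
E → x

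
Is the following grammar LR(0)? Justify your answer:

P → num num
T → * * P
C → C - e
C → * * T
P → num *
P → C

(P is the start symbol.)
A grammar is LR(0) if no state in the canonical LR(0) collection has:
  - both a shift item (dot before a terminal) and a complete item (shift-reduce conflict), or
  - two or more complete items (reduce-reduce conflict; the accept item [P' → P .] counts as a complete item here).

Augment with P' → P and build the canonical LR(0) collection (I0 = CLOSURE({[P' → . P]}), then GOTO on every symbol after a dot until no new states appear). It has 14 states:
  I0: { [C → . * * T], [C → . C - e], [P → . C], [P → . num *], [P → . num num], [P' → . P] }  — shift
  I1: { [C → * . * T] }  — shift
  I2: { [C → C . - e], [P → C .] }  — shift, reduce
  I3: { [P' → P .] }  — accept
  I4: { [P → num . *], [P → num . num] }  — shift
  I5: { [P → num * .] }  — reduce
  I6: { [P → num num .] }  — reduce
  I7: { [C → C - . e] }  — shift
  I8: { [C → C - e .] }  — reduce
  I9: { [C → * * . T], [T → . * * P] }  — shift
  I10: { [T → * . * P] }  — shift
  I11: { [C → * * T .] }  — reduce
  I12: { [C → . * * T], [C → . C - e], [P → . C], [P → . num *], [P → . num num], [T → * * . P] }  — shift
  I13: { [T → * * P .] }  — reduce

Conflict in state I2:
  Shift-reduce conflict between [P → C .] and [C → C . - e]
So the grammar is NOT LR(0).

Answer: No. Shift-reduce conflict between [P → C .] and [C → C . - e]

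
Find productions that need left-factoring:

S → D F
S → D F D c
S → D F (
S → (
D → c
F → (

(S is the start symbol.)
Yes, S has productions with common prefix 'D F'

Left-factoring is needed when two productions for the same non-terminal
share a common prefix on the right-hand side.

Productions for S:
  S → D F
  S → D F D c
  S → D F (
  S → (

Found common prefix 'D F' in productions for S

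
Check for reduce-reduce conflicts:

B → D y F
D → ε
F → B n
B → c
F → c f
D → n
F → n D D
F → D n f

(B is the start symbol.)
A reduce-reduce conflict occurs when an LR(0) state has two complete items [A → α .] and [B → β .] — both call for a reduction, and with no lookahead the parser cannot choose between them.

Augment with B' → B and build the canonical LR(0) collection (I0 = CLOSURE({[B' → . B]}), then GOTO on every symbol after a dot until no new states appear). It has 17 states:
  I0: { [B → . D y F], [B → . c], [B' → . B], [D → . n], [D → .] }  — shift, reduce
  I1: { [B' → B .] }  — accept
  I2: { [B → D . y F] }  — shift
  I3: { [B → c .] }  — reduce
  I4: { [D → n .] }  — reduce
  I5: { [B → . D y F], [B → . c], [B → D y . F], [D → . n], [D → .], [F → . B n], [F → . D n f], [F → . c f], [F → . n D D] }  — shift, reduce
  I6: { [F → B . n] }  — shift
  I7: { [B → D . y F], [F → D . n f] }  — shift
  I8: { [B → D y F .] }  — reduce
  I9: { [B → c .], [F → c . f] }  — shift, reduce
  I10: { [D → . n], [D → .], [D → n .], [F → n . D D] }  — shift, 2 reduces
  I11: { [D → . n], [D → .], [F → n D . D] }  — shift, reduce
  I12: { [F → n D D .] }  — reduce
  I13: { [F → c f .] }  — reduce
  I14: { [F → D n . f] }  — shift
  I15: { [F → D n f .] }  — reduce
  I16: { [F → B n .] }  — reduce

I10 contains complete items [D → .], [D → n .] — reduce-reduce conflict.

Answer: Yes — I10: [D → .] vs [D → n .]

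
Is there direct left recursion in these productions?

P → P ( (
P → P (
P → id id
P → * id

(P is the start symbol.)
Yes, P is left-recursive

Direct left recursion occurs when N → N α for some non-terminal N (the right-hand side begins with the left-hand side itself).

P → P ( (: LEFT RECURSIVE (starts with P)
P → P (: LEFT RECURSIVE (starts with P)
P → id id: starts with id
P → * id: starts with '*'

The grammar has direct left recursion on: P.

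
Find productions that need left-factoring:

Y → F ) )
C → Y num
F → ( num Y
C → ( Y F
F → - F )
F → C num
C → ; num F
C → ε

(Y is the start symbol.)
No, left-factoring is not needed

Left-factoring is needed when two productions for the same non-terminal
share a common prefix on the right-hand side.

Productions for C:
  C → Y num
  C → ( Y F
  C → ; num F
  C → ε
Productions for F:
  F → ( num Y
  F → - F )
  F → C num

No common prefixes found.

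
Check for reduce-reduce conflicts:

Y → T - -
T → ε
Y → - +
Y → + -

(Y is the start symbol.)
No reduce-reduce conflicts

Augment with Y' → Y and build the canonical LR(0) collection (I0 = CLOSURE({[Y' → . Y]}), then GOTO on every symbol after a dot until no new states appear). It has 9 states:
  I0: { [T → .], [Y → . + -], [Y → . - +], [Y → . T - -], [Y' → . Y] }  — shift, reduce
  I1: { [Y → + . -] }  — shift
  I2: { [Y → - . +] }  — shift
  I3: { [Y → T . - -] }  — shift
  I4: { [Y' → Y .] }  — accept
  I5: { [Y → T - . -] }  — shift
  I6: { [Y → T - - .] }  — reduce
  I7: { [Y → - + .] }  — reduce
  I8: { [Y → + - .] }  — reduce

No state contains more than one complete item.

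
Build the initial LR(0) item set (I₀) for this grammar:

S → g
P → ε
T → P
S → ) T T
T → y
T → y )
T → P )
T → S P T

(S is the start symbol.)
First, augment the grammar with S' → S
I₀ = CLOSURE({ [S' → . S] }):
  [S' → . S] has the dot before S: add [S → . g], [S → . ) T T]
No further items can be added.

I₀ = { [S → . ) T T], [S → . g], [S' → . S] }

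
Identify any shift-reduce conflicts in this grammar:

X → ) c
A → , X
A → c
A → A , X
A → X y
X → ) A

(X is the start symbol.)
Yes — I4: [X → ) A .] vs [A → A . , X]

A shift-reduce conflict occurs when an LR(0) state has both:
  - a complete (reduce) item [A → α .] (dot at the end), and
  - a shift item [B → β . c γ] (dot before a terminal).

Augment with X' → X and build the canonical LR(0) collection (I0 = CLOSURE({[X' → . X]}), then GOTO on every symbol after a dot until no new states appear). It has 11 states:
  I0: { [X → . ) A], [X → . ) c], [X' → . X] }  — shift
  I1: { [A → . , X], [A → . A , X], [A → . X y], [A → . c], [X → ) . A], [X → ) . c], [X → . ) A], [X → . ) c] }  — shift
  I2: { [X' → X .] }  — accept
  I3: { [A → , . X], [X → . ) A], [X → . ) c] }  — shift
  I4: { [A → A . , X], [X → ) A .] }  — shift, reduce
  I5: { [A → X . y] }  — shift
  I6: { [A → c .], [X → ) c .] }  — 2 reduces
  I7: { [A → X y .] }  — reduce
  I8: { [A → A , . X], [X → . ) A], [X → . ) c] }  — shift
  I9: { [A → A , X .] }  — reduce
  I10: { [A → , X .] }  — reduce

I4 contains reduce item [X → ) A .] and shift item [A → A . , X] — shift-reduce conflict.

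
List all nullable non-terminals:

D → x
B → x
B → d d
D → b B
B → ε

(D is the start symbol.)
{ 'B' }

ε-productions: B → ε
So B is immediately nullable.
No further non-terminal can be added: every production for the remaining non-terminals contains a terminal or a non-nullable non-terminal.
Nullable = { 'B' }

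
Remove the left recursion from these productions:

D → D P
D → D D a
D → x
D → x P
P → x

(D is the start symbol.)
D → x D'
D → x P D'
D' → P D'
D' → D a D'
D' → ε
P → x

D is directly left-recursive. The standard transformation for
  A → A α₁ | ... | A α_m | β₁ | ... | β_n
is
  A  → β₁ A' | ... | β_n A'
  A' → α₁ A' | ... | α_m A' | ε

D → x becomes D → x D'
D → x P becomes D → x P D'
D → D P becomes D' → P D'
D → D D a becomes D' → D a D'
Add D' → ε

Productions for other non-terminals are unchanged:
  P → x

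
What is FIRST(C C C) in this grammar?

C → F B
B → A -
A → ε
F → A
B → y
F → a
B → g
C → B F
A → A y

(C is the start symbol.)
{ '-', 'a', 'g', 'y' }

FIRST sets of the non-terminals involved (from the grammar, by fixed-point iteration):
  FIRST(C) = { '-', 'a', 'g', 'y' }

To compute FIRST(C C C), process the symbols left to right:
Symbol C is a non-terminal. Add FIRST(C) \ {ε} = { '-', 'a', 'g', 'y' }
C is not nullable (ε ∉ FIRST(C)), so stop here.
FIRST(C C C) = { '-', 'a', 'g', 'y' }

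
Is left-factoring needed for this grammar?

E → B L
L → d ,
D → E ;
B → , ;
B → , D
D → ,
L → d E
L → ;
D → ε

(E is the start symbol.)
Left-factoring is needed when two productions for the same non-terminal
share a common prefix on the right-hand side.

Productions for L:
  L → d ,
  L → d E
  L → ;
Productions for D:
  D → E ;
  D → ,
  D → ε
Productions for B:
  B → , ;
  B → , D

Found common prefix 'd' in productions for L
Found common prefix ',' in productions for B

Answer: Yes, L has productions with common prefix 'd'; B has productions with common prefix ','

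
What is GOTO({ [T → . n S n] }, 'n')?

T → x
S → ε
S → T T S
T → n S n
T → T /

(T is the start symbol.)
{ [S → . T T S], [S → .], [T → . T /], [T → . n S n], [T → . x], [T → n . S n] }

GOTO(I, 'n') = CLOSURE({ [A → αX.β] : [A → α.Xβ] ∈ I, X = 'n' })

Items with dot before 'n', with the dot advanced:
  [T → . n S n] → [T → n . S n]
Closure of the advanced items:
  [T → n . S n] has the dot before S: add [S → .], [S → . T T S]
  [S → . T T S] has the dot before T: add [T → . x], [T → . n S n], [T → . T /]

GOTO = { [S → . T T S], [S → .], [T → . T /], [T → . n S n], [T → . x], [T → n . S n] }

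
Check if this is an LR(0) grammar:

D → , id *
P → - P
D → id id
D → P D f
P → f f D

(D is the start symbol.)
Yes, the grammar is LR(0)

Augment with D' → D and build the canonical LR(0) collection (I0 = CLOSURE({[D' → . D]}), then GOTO on every symbol after a dot until no new states appear). It has 15 states:
  I0: { [D → . , id *], [D → . P D f], [D → . id id], [D' → . D], [P → . - P], [P → . f f D] }  — shift
  I1: { [D → , . id *] }  — shift
  I2: { [P → - . P], [P → . - P], [P → . f f D] }  — shift
  I3: { [D' → D .] }  — accept
  I4: { [D → . , id *], [D → . P D f], [D → . id id], [D → P . D f], [P → . - P], [P → . f f D] }  — shift
  I5: { [P → f . f D] }  — shift
  I6: { [D → id . id] }  — shift
  I7: { [D → id id .] }  — reduce
  I8: { [D → . , id *], [D → . P D f], [D → . id id], [P → . - P], [P → . f f D], [P → f f . D] }  — shift
  I9: { [P → f f D .] }  — reduce
  I10: { [D → P D . f] }  — shift
  I11: { [D → P D f .] }  — reduce
  I12: { [P → - P .] }  — reduce
  I13: { [D → , id . *] }  — shift
  I14: { [D → , id * .] }  — reduce

Every state is either a pure shift/goto state or contains exactly one complete item and nothing to shift — no conflicts. The grammar is LR(0).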